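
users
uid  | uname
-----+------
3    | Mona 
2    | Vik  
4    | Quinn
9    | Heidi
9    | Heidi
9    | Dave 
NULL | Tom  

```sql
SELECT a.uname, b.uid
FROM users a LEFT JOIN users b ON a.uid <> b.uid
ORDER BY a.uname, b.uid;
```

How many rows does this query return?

25

LEFT JOIN keeps every row from `users a`; unmatched rows get NULL for `users b`'s columns.
Matching on a.uid <> b.uid. A NULL in a compared column never satisfies the condition.
- a row (uid=3): matches 5 b row(s) → 5 output row(s).
- a row (uid=2): matches 5 b row(s) → 5 output row(s).
- a row (uid=4): matches 5 b row(s) → 5 output row(s).
- a row (uid=9): matches 3 b row(s) → 3 output row(s).
- a row (uid=9): matches 3 b row(s) → 3 output row(s).
- a row (uid=9): matches 3 b row(s) → 3 output row(s).
- a row (uid=NULL): no match → kept, b columns NULL.
Total: 24 matched + 1 padded = 25 rows.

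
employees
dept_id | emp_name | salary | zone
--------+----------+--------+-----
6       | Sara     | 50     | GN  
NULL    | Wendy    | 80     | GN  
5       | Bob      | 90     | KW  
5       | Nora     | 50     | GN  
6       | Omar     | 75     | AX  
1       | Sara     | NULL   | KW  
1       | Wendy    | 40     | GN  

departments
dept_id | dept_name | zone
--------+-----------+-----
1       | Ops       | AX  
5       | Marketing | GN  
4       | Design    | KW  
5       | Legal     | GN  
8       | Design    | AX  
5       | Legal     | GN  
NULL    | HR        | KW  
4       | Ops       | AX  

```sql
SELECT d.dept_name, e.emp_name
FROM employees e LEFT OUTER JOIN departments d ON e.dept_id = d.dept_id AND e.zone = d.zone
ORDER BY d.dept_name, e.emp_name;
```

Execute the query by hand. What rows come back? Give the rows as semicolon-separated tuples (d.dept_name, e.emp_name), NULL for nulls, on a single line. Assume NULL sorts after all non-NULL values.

(Legal, Nora); (Legal, Nora); (Marketing, Nora); (NULL, Bob); (NULL, Omar); (NULL, Sara); (NULL, Sara); (NULL, Wendy); (NULL, Wendy)

LEFT JOIN keeps every row from `employees`; unmatched rows get NULL for `departments`'s columns.
Matching on e.dept_id = d.dept_id AND e.zone = d.zone. A NULL in a compared column never satisfies the condition.
Matched pairs: 3; unmatched e rows kept: 6.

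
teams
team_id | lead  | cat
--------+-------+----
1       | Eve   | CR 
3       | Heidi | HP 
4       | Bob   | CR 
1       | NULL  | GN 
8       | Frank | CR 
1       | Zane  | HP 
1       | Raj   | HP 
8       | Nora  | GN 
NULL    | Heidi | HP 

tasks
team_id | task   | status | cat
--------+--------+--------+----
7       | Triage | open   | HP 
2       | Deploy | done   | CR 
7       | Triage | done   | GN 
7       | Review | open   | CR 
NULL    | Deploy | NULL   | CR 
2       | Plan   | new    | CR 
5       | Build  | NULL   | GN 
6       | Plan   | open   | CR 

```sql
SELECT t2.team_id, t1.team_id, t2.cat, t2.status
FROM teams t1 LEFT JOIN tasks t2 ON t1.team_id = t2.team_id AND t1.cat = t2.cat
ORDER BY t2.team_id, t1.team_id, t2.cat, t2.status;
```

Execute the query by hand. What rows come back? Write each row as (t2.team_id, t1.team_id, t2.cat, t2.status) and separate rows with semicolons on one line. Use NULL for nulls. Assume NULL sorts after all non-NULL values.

(NULL, 1, NULL, NULL); (NULL, 1, NULL, NULL); (NULL, 1, NULL, NULL); (NULL, 1, NULL, NULL); (NULL, 3, NULL, NULL); (NULL, 4, NULL, NULL); (NULL, 8, NULL, NULL); (NULL, 8, NULL, NULL); (NULL, NULL, NULL, NULL)

LEFT JOIN keeps every row from `teams`; unmatched rows get NULL for `tasks`'s columns.
Matching on t1.team_id = t2.team_id AND t1.cat = t2.cat. A NULL in a compared column never satisfies the condition.
Matched pairs: 0; unmatched t1 rows kept: 9.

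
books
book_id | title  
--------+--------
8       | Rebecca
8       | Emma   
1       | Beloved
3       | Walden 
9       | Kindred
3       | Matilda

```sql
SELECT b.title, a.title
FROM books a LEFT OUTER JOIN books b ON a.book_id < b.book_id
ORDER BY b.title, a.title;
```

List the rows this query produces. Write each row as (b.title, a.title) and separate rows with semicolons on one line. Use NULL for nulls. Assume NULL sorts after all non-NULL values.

(Emma, Beloved); (Emma, Matilda); (Emma, Walden); (Kindred, Beloved); (Kindred, Emma); (Kindred, Matilda); (Kindred, Rebecca); (Kindred, Walden); (Matilda, Beloved); (Rebecca, Beloved); (Rebecca, Matilda); (Rebecca, Walden); (Walden, Beloved); (NULL, Kindred)

LEFT JOIN keeps every row from `books a`; unmatched rows get NULL for `books b`'s columns.
Matching on a.book_id < b.book_id.
- a (book_id=8) pairs with 1 row(s) of b.
- a (book_id=8) pairs with 1 row(s) of b.
- a (book_id=1) pairs with 5 row(s) of b.
- a (book_id=3) pairs with 3 row(s) of b.
- a (book_id=9) has no partner → padded with NULL.
- a (book_id=3) pairs with 3 row(s) of b.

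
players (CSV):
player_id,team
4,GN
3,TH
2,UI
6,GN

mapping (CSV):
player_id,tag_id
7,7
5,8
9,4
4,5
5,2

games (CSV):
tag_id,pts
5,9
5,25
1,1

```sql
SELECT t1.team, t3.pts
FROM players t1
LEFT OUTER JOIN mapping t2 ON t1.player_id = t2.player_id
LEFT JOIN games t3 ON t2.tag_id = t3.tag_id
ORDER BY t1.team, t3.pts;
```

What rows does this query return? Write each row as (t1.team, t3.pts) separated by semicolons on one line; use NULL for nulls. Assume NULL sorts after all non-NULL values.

Evaluate left to right. First `players t1 LEFT JOIN mapping t2` on player_id: 4 row(s).
Then LEFT JOIN `games t3` on tag_id: each of those 4 rows is kept; rows whose t2.tag_id has no match in t3 get NULL for t3's columns.

(GN, 9); (GN, 25); (GN, NULL); (TH, NULL); (UI, NULL)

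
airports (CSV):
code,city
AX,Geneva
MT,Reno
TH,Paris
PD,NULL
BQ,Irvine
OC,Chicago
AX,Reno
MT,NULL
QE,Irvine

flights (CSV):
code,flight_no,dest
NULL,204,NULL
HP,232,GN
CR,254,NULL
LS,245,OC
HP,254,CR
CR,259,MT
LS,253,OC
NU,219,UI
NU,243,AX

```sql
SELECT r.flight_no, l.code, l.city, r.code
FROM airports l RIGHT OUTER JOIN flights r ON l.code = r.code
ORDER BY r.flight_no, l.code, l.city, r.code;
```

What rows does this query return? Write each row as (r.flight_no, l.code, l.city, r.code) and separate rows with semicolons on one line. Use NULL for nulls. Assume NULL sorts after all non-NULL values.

(204, NULL, NULL, NULL); (219, NULL, NULL, NU); (232, NULL, NULL, HP); (243, NULL, NULL, NU); (245, NULL, NULL, LS); (253, NULL, NULL, LS); (254, NULL, NULL, CR); (254, NULL, NULL, HP); (259, NULL, NULL, CR)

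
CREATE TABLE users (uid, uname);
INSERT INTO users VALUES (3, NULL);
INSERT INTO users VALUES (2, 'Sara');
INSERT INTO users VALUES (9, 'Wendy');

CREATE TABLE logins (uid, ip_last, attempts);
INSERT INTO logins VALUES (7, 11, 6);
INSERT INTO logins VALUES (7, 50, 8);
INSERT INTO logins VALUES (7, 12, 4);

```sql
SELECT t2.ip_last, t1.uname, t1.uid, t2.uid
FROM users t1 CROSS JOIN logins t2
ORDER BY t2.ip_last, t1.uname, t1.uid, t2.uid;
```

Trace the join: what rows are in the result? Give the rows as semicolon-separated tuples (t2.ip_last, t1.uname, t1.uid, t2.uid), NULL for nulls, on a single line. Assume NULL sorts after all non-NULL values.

(11, Sara, 2, 7); (11, Wendy, 9, 7); (11, NULL, 3, 7); (12, Sara, 2, 7); (12, Wendy, 9, 7); (12, NULL, 3, 7); (50, Sara, 2, 7); (50, Wendy, 9, 7); (50, NULL, 3, 7)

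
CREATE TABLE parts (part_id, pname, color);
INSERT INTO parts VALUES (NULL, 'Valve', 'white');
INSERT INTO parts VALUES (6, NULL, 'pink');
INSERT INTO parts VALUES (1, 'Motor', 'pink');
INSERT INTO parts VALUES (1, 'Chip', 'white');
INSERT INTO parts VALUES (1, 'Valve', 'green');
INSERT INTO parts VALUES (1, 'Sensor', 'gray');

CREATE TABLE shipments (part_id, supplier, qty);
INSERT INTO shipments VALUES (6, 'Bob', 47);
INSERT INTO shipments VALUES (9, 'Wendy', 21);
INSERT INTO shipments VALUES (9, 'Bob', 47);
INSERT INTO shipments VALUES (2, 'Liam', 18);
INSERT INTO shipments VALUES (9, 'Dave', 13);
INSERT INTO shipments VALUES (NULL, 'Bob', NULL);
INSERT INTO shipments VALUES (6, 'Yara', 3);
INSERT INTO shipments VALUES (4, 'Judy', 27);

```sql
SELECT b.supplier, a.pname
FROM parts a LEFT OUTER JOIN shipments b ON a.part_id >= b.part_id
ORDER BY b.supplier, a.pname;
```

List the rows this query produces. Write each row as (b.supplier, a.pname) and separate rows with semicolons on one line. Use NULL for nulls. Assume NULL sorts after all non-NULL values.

(Bob, NULL); (Judy, NULL); (Liam, NULL); (Yara, NULL); (NULL, Chip); (NULL, Motor); (NULL, Sensor); (NULL, Valve); (NULL, Valve)

LEFT JOIN keeps every row from `parts`; unmatched rows get NULL for `shipments`'s columns.
Matching on a.part_id >= b.part_id. A NULL in a compared column never satisfies the condition.
- part_id=NULL: no b row matches, row kept with b columns NULL.
- part_id=6: 4 matching b row(s), so 4 row(s) emitted.
- part_id=1: no b row matches, row kept with b columns NULL.
- part_id=1: no b row matches, row kept with b columns NULL.
- part_id=1: no b row matches, row kept with b columns NULL.
- part_id=1: no b row matches, row kept with b columns NULL.
After projecting and ordering:
b.supplier | a.pname
Bob | NULL
Judy | NULL
Liam | NULL
Yara | NULL
NULL | Chip
NULL | Motor
NULL | Sensor
NULL | Valve
NULL | Valve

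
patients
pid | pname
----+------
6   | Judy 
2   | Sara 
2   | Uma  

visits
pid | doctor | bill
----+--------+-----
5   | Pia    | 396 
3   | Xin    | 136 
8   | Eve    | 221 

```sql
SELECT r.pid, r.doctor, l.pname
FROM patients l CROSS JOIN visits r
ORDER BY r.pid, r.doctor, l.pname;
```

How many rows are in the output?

9

CROSS JOIN pairs every row of `patients` with every row of `visits`: 3 × 3 = 9 rows.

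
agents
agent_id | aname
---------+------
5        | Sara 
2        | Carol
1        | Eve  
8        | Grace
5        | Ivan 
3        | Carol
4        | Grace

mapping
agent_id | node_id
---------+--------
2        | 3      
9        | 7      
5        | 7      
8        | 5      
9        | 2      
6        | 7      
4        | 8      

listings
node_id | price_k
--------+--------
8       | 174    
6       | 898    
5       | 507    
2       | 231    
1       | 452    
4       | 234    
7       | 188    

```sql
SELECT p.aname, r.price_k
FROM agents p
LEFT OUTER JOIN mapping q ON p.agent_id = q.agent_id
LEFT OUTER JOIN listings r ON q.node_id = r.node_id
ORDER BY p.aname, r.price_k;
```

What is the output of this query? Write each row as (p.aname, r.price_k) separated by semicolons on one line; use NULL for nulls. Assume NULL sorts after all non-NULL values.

Step 1 — p LEFT JOIN q on agent_id → 7 row(s).
Then LEFT JOIN `listings r` on node_id: each of those 7 rows is kept; rows whose q.node_id has no match in r get NULL for r's columns.

(Carol, NULL); (Carol, NULL); (Eve, NULL); (Grace, 174); (Grace, 507); (Ivan, 188); (Sara, 188)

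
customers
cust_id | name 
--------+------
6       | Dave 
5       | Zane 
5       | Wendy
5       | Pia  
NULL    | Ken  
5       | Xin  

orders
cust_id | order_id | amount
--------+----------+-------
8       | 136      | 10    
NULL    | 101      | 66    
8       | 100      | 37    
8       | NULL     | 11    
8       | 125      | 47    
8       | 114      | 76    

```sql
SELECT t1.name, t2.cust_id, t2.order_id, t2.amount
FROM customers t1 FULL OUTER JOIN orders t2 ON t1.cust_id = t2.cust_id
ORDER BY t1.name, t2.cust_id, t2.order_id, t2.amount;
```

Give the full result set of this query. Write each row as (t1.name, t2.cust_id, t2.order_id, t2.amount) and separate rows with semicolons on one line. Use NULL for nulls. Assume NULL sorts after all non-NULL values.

(Dave, NULL, NULL, NULL); (Ken, NULL, NULL, NULL); (Pia, NULL, NULL, NULL); (Wendy, NULL, NULL, NULL); (Xin, NULL, NULL, NULL); (Zane, NULL, NULL, NULL); (NULL, 8, 100, 37); (NULL, 8, 114, 76); (NULL, 8, 125, 47); (NULL, 8, 136, 10); (NULL, 8, NULL, 11); (NULL, NULL, 101, 66)

FULL OUTER JOIN keeps every row from both sides; unmatched rows get NULL for the other side's columns.
Matching on t1.cust_id = t2.cust_id. A NULL in a compared column never satisfies the condition.
- t1 row (cust_id=6): no match → kept, t2 columns NULL.
- t1 row (cust_id=5): no match → kept, t2 columns NULL.
- t1 row (cust_id=5): no match → kept, t2 columns NULL.
- t1 row (cust_id=5): no match → kept, t2 columns NULL.
- t1 row (cust_id=NULL): no match → kept, t2 columns NULL.
- t1 row (cust_id=5): no match → kept, t2 columns NULL.
- 6 t2 row(s) had no t1 match → kept, t1 columns NULL.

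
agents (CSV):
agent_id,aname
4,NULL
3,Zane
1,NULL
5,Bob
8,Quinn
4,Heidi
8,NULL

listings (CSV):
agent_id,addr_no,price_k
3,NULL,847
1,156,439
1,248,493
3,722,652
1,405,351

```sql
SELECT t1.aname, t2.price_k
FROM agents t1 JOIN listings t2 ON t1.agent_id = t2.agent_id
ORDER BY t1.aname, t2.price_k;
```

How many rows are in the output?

INNER JOIN keeps only pairs where the ON condition holds.
Matching on t1.agent_id = t2.agent_id.
Matched pairs: 5.
Total: 5 rows.

5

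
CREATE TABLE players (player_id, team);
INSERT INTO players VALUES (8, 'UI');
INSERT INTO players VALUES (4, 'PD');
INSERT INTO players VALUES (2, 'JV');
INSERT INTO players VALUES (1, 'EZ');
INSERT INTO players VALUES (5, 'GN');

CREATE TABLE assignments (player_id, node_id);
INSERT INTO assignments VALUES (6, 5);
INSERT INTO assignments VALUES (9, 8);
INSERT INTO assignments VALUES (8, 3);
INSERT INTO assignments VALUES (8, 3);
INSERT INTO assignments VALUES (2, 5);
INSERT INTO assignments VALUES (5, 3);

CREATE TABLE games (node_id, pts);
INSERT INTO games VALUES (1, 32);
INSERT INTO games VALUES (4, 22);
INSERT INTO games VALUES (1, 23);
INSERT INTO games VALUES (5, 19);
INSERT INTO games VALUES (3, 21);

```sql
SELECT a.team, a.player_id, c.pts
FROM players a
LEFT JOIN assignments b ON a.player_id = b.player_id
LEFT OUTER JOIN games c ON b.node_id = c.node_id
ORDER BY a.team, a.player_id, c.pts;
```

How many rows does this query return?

Joins associate left-to-right: players LEFT JOIN assignments on player_id gives 6 intermediate row(s).
Then LEFT JOIN `games c` on node_id: each of those 6 rows is kept; rows whose b.node_id has no match in c get NULL for c's columns.
Result: 6 row(s).

6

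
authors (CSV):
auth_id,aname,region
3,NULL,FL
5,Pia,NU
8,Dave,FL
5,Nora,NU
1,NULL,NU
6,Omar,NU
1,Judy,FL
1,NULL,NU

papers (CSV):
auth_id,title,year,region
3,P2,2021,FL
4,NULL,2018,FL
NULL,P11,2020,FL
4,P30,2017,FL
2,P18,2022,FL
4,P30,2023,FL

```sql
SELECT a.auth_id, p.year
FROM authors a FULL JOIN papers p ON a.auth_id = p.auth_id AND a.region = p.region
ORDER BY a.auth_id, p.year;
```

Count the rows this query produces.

FULL OUTER JOIN keeps every row from both sides; unmatched rows get NULL for the other side's columns.
Matching on a.auth_id = p.auth_id AND a.region = p.region. A NULL in a compared column never satisfies the condition.
- a row (auth_id=3, region=FL): matches 1 p row(s) → 1 output row(s).
- a row (auth_id=5, region=NU): no match → kept, p columns NULL.
- a row (auth_id=8, region=FL): no match → kept, p columns NULL.
- a row (auth_id=5, region=NU): no match → kept, p columns NULL.
- a row (auth_id=1, region=NU): no match → kept, p columns NULL.
- a row (auth_id=6, region=NU): no match → kept, p columns NULL.
- a row (auth_id=1, region=FL): no match → kept, p columns NULL.
- a row (auth_id=1, region=NU): no match → kept, p columns NULL.
- 5 row(s) from p found no a partner → padded with NULL.
Total: 1 matched + 12 padded = 13 rows.

13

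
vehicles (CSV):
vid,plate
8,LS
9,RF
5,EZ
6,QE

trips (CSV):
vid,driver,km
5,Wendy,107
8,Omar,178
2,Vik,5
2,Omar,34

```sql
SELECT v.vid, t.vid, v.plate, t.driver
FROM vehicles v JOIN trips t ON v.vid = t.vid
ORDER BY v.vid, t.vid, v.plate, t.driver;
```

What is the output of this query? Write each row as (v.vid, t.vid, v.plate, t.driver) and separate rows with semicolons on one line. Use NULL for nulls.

INNER JOIN keeps only pairs where the ON condition holds.
Matching on v.vid = t.vid.
Matched pairs: 2.

(5, 5, EZ, Wendy); (8, 8, LS, Omar)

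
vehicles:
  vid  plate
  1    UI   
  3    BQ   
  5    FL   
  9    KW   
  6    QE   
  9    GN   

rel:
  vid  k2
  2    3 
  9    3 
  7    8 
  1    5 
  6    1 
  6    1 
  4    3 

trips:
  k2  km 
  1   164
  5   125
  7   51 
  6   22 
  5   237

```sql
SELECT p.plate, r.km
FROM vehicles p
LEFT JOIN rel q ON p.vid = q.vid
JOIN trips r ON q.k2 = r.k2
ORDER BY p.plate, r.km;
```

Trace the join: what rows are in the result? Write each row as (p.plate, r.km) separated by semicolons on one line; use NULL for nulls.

Evaluate left to right. First `vehicles p LEFT JOIN rel q` on vid: 7 row(s).
Then INNER JOIN `trips r` on k2: keep only rows whose q.k2 appears in r.

(QE, 164); (QE, 164); (UI, 125); (UI, 237)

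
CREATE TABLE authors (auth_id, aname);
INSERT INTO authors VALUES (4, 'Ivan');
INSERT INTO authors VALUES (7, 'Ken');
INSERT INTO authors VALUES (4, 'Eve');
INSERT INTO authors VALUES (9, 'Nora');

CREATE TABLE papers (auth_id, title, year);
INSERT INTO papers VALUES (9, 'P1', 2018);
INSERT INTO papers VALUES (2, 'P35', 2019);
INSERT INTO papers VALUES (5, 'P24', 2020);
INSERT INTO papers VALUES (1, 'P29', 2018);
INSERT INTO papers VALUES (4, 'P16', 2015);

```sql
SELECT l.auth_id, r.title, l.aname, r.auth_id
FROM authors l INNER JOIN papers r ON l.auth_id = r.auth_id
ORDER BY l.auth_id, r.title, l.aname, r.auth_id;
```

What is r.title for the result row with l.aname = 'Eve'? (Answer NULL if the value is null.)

P16

INNER JOIN keeps only pairs where the ON condition holds.
Matching on l.auth_id = r.auth_id.
- l (auth_id=4) pairs with 1 row(s) of r.
- l (auth_id=7) has no partner → excluded.
- l (auth_id=4) pairs with 1 row(s) of r.
- l (auth_id=9) pairs with 1 row(s) of r.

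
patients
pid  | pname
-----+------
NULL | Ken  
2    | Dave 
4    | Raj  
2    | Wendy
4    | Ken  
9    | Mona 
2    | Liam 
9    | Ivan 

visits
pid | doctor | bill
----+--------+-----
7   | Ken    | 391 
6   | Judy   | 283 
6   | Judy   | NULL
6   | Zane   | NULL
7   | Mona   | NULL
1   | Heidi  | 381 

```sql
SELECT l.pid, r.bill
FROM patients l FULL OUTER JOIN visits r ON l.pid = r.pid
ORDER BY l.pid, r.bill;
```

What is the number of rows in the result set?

14

FULL OUTER JOIN keeps every row from both sides; unmatched rows get NULL for the other side's columns.
Matching on l.pid = r.pid. A NULL in a compared column never satisfies the condition.
Matched pairs: 0; unmatched l rows kept: 8; unmatched r rows kept: 6.
Total: 0 matched + 14 padded = 14 rows.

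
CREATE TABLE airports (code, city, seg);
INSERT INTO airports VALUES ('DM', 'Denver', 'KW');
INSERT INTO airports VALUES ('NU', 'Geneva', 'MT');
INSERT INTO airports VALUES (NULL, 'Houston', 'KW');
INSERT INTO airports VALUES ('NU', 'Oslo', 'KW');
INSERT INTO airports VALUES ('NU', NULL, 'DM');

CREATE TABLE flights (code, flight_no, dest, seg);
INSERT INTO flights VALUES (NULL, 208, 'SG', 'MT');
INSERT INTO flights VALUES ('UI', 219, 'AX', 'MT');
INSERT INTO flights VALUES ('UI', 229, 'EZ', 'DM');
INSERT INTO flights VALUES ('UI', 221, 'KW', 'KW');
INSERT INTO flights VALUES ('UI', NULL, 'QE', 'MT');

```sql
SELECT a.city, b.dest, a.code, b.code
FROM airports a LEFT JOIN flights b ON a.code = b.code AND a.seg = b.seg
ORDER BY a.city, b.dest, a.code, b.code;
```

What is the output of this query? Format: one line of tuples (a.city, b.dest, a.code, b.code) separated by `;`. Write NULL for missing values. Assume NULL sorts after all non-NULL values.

LEFT JOIN keeps every row from `airports`; unmatched rows get NULL for `flights`'s columns.
Matching on a.code = b.code AND a.seg = b.seg. A NULL in a compared column never satisfies the condition.
Matched pairs: 0; unmatched a rows kept: 5.

(Denver, NULL, DM, NULL); (Geneva, NULL, NU, NULL); (Houston, NULL, NULL, NULL); (Oslo, NULL, NU, NULL); (NULL, NULL, NU, NULL)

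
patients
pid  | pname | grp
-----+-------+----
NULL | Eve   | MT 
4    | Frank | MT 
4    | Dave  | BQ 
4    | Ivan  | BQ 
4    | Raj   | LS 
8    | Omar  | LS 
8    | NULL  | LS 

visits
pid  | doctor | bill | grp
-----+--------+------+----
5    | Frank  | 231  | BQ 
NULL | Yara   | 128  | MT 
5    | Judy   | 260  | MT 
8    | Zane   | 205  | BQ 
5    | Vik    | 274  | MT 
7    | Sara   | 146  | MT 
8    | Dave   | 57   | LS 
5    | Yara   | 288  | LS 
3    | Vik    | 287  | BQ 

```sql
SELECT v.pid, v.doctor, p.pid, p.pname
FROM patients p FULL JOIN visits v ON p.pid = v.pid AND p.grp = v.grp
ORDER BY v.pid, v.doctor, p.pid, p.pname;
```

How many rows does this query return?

FULL OUTER JOIN keeps every row from both sides; unmatched rows get NULL for the other side's columns.
Matching on p.pid = v.pid AND p.grp = v.grp. A NULL in a compared column never satisfies the condition.
- p row (pid=NULL, grp=MT): no match → kept, v columns NULL.
- p row (pid=4, grp=MT): no match → kept, v columns NULL.
- p row (pid=4, grp=BQ): no match → kept, v columns NULL.
- p row (pid=4, grp=BQ): no match → kept, v columns NULL.
- p row (pid=4, grp=LS): no match → kept, v columns NULL.
- p row (pid=8, grp=LS): matches 1 v row(s) → 1 output row(s).
- p row (pid=8, grp=LS): matches 1 v row(s) → 1 output row(s).
- plus 8 unmatched v row(s), each kept with NULL p columns.
Total: 2 matched + 13 padded = 15 rows.

15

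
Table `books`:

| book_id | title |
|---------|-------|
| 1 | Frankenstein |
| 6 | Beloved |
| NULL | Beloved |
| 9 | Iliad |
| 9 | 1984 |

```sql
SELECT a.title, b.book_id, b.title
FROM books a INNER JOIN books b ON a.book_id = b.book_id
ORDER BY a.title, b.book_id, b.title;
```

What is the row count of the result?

6

INNER JOIN keeps only pairs where the ON condition holds.
Matching on a.book_id = b.book_id. A NULL in a compared column never satisfies the condition.
- a row (book_id=1): matches 1 b row(s) → 1 output row(s).
- a row (book_id=6): matches 1 b row(s) → 1 output row(s).
- a row (book_id=NULL): no match → dropped.
- a row (book_id=9): matches 2 b row(s) → 2 output row(s).
- a row (book_id=9): matches 2 b row(s) → 2 output row(s).
Total: 6 rows.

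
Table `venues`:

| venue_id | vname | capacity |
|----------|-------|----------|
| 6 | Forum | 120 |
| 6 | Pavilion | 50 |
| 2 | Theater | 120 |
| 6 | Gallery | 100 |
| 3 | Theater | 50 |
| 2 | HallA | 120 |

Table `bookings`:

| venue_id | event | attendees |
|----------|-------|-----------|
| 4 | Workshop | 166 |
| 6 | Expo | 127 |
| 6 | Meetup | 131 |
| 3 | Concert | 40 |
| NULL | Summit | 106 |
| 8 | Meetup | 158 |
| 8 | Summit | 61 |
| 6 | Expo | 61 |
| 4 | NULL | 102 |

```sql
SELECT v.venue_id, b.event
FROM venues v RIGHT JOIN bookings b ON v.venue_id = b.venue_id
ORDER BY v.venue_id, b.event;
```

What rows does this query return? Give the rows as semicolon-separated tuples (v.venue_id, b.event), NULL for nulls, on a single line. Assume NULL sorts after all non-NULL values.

RIGHT JOIN keeps every row from `bookings`; unmatched rows get NULL for `venues`'s columns.
Matching on v.venue_id = b.venue_id. A NULL in a compared column never satisfies the condition.
- v (venue_id=6) pairs with 3 row(s) of b.
- v (venue_id=6) pairs with 3 row(s) of b.
- v (venue_id=2) has no partner in b.
- v (venue_id=6) pairs with 3 row(s) of b.
- v (venue_id=3) pairs with 1 row(s) of b.
- v (venue_id=2) has no partner in b.
- plus 5 unmatched b row(s), each kept with NULL v columns.

(3, Concert); (6, Expo); (6, Expo); (6, Expo); (6, Expo); (6, Expo); (6, Expo); (6, Meetup); (6, Meetup); (6, Meetup); (NULL, Meetup); (NULL, Summit); (NULL, Summit); (NULL, Workshop); (NULL, NULL)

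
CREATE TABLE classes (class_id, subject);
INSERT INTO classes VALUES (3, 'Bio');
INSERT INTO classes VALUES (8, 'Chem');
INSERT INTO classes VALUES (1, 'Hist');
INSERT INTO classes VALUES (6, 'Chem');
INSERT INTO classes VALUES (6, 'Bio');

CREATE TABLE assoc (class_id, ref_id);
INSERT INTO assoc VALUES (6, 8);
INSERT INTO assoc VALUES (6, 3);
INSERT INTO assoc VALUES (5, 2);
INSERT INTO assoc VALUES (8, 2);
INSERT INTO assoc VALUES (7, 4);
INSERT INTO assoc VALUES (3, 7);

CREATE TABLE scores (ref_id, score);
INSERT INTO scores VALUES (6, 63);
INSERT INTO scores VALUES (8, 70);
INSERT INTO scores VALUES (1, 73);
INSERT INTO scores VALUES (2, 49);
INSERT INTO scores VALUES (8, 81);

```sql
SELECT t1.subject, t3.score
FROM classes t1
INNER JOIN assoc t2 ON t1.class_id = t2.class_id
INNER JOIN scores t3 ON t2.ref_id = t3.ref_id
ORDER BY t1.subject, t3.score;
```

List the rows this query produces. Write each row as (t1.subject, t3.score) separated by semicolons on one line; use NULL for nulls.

Step 1 — t1 INNER JOIN t2 on class_id → 6 row(s).
Then INNER JOIN `scores t3` on ref_id: keep only rows whose t2.ref_id appears in t3.

(Bio, 70); (Bio, 81); (Chem, 49); (Chem, 70); (Chem, 81)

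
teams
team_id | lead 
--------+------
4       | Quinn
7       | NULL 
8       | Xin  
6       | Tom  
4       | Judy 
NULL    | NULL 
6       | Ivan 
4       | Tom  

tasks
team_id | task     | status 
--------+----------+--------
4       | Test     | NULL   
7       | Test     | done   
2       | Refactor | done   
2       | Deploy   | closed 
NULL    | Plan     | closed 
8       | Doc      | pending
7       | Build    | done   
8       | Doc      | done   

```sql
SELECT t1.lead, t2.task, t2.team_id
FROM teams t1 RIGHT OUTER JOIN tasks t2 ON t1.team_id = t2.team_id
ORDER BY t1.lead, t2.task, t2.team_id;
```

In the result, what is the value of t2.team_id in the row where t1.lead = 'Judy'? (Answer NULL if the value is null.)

RIGHT JOIN keeps every row from `tasks`; unmatched rows get NULL for `teams`'s columns.
Matching on t1.team_id = t2.team_id. A NULL in a compared column never satisfies the condition.
- t1[0] team_id=4 → 1 match(es) in t2 → 1 row(s).
- t1[1] team_id=7 → 2 match(es) in t2 → 2 row(s).
- t1[2] team_id=8 → 2 match(es) in t2 → 2 row(s).
- t1[3] team_id=6 → no match.
- t1[4] team_id=4 → 1 match(es) in t2 → 1 row(s).
- t1[5] team_id=NULL → no match.
- t1[6] team_id=6 → no match.
- t1[7] team_id=4 → 1 match(es) in t2 → 1 row(s).
- 3 row(s) from t2 found no t1 partner → padded with NULL.

4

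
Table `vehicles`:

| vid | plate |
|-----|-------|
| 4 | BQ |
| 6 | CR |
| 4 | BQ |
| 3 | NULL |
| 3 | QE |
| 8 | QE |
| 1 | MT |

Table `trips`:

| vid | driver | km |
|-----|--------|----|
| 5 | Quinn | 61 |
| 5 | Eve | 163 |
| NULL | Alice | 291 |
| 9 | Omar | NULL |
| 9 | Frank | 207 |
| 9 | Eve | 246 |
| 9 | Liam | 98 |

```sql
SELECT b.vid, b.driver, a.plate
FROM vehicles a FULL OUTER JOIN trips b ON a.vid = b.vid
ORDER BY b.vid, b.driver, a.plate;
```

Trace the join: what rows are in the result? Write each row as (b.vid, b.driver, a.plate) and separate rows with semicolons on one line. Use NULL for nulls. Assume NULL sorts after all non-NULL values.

(5, Eve, NULL); (5, Quinn, NULL); (9, Eve, NULL); (9, Frank, NULL); (9, Liam, NULL); (9, Omar, NULL); (NULL, Alice, NULL); (NULL, NULL, BQ); (NULL, NULL, BQ); (NULL, NULL, CR); (NULL, NULL, MT); (NULL, NULL, QE); (NULL, NULL, QE); (NULL, NULL, NULL)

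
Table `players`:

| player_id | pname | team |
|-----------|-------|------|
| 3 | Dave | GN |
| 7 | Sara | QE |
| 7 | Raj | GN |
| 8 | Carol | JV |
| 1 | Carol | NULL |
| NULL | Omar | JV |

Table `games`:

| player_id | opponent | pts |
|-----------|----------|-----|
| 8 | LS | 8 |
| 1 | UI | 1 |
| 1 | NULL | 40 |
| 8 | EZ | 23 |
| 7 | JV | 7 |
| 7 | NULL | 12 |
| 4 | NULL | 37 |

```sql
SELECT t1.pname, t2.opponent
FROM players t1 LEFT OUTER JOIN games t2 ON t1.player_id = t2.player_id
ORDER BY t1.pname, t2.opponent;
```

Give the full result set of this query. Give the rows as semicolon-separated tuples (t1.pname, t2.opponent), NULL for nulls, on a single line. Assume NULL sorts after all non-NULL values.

LEFT JOIN keeps every row from `players`; unmatched rows get NULL for `games`'s columns.
Matching on t1.player_id = t2.player_id. A NULL in a compared column never satisfies the condition.
- player_id=3: no t2 row matches, row kept with t2 columns NULL.
- player_id=7: 2 matching t2 row(s), so 2 row(s) emitted.
- player_id=7: 2 matching t2 row(s), so 2 row(s) emitted.
- player_id=8: 2 matching t2 row(s), so 2 row(s) emitted.
- player_id=1: 2 matching t2 row(s), so 2 row(s) emitted.
- player_id=NULL: no t2 row matches, row kept with t2 columns NULL.
After projecting and ordering:
t1.pname | t2.opponent
Carol | EZ
Carol | LS
Carol | UI
Carol | NULL
Dave | NULL
Omar | NULL
Raj | JV
Raj | NULL
Sara | JV
Sara | NULL

(Carol, EZ); (Carol, LS); (Carol, UI); (Carol, NULL); (Dave, NULL); (Omar, NULL); (Raj, JV); (Raj, NULL); (Sara, JV); (Sara, NULL)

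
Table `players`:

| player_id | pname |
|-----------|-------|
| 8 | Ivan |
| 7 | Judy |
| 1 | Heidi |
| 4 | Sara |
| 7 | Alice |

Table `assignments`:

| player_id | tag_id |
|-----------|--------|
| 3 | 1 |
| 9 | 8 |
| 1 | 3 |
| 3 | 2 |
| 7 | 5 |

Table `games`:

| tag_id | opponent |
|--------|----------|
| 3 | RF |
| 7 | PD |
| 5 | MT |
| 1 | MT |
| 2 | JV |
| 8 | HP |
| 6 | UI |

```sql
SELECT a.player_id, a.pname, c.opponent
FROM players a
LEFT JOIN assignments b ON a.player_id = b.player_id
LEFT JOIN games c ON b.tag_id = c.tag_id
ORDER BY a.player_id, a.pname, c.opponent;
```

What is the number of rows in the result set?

5

Step 1 — a LEFT JOIN b on player_id → 5 row(s).
Then LEFT JOIN `games c` on tag_id: each of those 5 rows is kept; rows whose b.tag_id has no match in c get NULL for c's columns.
Result: 5 row(s).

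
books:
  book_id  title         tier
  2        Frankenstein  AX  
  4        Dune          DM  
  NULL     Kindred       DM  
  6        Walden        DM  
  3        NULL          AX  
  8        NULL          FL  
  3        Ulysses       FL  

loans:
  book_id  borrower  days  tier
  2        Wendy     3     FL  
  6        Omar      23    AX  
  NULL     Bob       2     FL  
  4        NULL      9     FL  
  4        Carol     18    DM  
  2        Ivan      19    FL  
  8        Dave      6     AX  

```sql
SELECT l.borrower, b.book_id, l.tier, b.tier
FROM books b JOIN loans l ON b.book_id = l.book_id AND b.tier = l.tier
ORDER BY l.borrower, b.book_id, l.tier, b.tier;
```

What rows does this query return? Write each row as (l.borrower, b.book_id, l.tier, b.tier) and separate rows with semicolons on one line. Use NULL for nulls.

INNER JOIN keeps only pairs where the ON condition holds.
Matching on b.book_id = l.book_id AND b.tier = l.tier. A NULL in a compared column never satisfies the condition.
Matched pairs: 1.

(Carol, 4, DM, DM)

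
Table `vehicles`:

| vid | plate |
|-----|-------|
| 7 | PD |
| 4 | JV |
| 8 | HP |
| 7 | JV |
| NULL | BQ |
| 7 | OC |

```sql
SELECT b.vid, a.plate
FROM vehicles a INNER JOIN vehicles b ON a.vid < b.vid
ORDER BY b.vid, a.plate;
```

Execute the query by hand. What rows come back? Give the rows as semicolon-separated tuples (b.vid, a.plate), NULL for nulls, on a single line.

(7, JV); (7, JV); (7, JV); (8, JV); (8, JV); (8, OC); (8, PD)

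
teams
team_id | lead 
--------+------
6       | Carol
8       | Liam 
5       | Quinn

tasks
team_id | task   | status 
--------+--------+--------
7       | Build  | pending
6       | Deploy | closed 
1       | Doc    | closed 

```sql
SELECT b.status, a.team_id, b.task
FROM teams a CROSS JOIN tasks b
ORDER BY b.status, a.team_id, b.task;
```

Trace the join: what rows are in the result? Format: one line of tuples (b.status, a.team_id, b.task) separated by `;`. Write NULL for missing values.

CROSS JOIN pairs every row of `teams` with every row of `tasks`: 3 × 3 = 9 rows.
After projecting and ordering:
b.status | a.team_id | b.task
closed | 5 | Deploy
closed | 5 | Doc
closed | 6 | Deploy
closed | 6 | Doc
closed | 8 | Deploy
closed | 8 | Doc
pending | 5 | Build
pending | 6 | Build
pending | 8 | Build

(closed, 5, Deploy); (closed, 5, Doc); (closed, 6, Deploy); (closed, 6, Doc); (closed, 8, Deploy); (closed, 8, Doc); (pending, 5, Build); (pending, 6, Build); (pending, 8, Build)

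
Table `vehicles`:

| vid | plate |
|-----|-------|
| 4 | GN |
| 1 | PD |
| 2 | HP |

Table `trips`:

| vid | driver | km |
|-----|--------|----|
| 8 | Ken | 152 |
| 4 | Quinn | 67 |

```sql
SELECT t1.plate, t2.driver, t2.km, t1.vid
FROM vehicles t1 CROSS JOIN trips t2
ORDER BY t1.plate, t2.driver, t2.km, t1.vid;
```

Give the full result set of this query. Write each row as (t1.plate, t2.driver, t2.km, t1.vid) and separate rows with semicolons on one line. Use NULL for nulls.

CROSS JOIN pairs every row of `vehicles` with every row of `trips`: 3 × 2 = 6 rows.

(GN, Ken, 152, 4); (GN, Quinn, 67, 4); (HP, Ken, 152, 2); (HP, Quinn, 67, 2); (PD, Ken, 152, 1); (PD, Quinn, 67, 1)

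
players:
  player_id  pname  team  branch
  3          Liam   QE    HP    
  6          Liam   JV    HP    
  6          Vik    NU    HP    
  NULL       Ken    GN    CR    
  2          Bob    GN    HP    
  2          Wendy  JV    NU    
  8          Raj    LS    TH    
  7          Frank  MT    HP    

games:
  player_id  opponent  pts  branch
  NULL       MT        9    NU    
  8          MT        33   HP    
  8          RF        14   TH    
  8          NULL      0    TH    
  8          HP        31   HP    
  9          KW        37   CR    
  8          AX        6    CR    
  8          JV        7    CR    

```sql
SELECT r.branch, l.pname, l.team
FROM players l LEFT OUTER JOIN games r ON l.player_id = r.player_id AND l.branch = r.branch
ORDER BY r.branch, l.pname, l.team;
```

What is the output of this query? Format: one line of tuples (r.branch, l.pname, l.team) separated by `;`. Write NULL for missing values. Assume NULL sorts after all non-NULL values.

LEFT JOIN keeps every row from `players`; unmatched rows get NULL for `games`'s columns.
Matching on l.player_id = r.player_id AND l.branch = r.branch. A NULL in a compared column never satisfies the condition.
Matched pairs: 2; unmatched l rows kept: 7.

(TH, Raj, LS); (TH, Raj, LS); (NULL, Bob, GN); (NULL, Frank, MT); (NULL, Ken, GN); (NULL, Liam, JV); (NULL, Liam, QE); (NULL, Vik, NU); (NULL, Wendy, JV)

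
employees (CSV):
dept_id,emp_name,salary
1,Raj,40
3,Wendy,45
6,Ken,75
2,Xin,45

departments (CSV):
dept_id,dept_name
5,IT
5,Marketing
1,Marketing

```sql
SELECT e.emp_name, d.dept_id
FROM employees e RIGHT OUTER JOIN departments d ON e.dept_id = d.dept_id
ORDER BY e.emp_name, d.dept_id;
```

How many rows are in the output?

3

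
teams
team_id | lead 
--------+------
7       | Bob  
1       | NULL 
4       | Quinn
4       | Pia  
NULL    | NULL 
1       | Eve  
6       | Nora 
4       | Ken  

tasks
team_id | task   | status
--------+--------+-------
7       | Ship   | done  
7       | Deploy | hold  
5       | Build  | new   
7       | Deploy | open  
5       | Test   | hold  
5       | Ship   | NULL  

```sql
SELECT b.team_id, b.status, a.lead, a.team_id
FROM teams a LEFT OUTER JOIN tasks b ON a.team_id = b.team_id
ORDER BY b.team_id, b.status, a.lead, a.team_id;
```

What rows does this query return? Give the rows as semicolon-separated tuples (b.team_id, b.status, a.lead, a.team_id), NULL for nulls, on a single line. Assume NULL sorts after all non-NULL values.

(7, done, Bob, 7); (7, hold, Bob, 7); (7, open, Bob, 7); (NULL, NULL, Eve, 1); (NULL, NULL, Ken, 4); (NULL, NULL, Nora, 6); (NULL, NULL, Pia, 4); (NULL, NULL, Quinn, 4); (NULL, NULL, NULL, 1); (NULL, NULL, NULL, NULL)

LEFT JOIN keeps every row from `teams`; unmatched rows get NULL for `tasks`'s columns.
Matching on a.team_id = b.team_id. A NULL in a compared column never satisfies the condition.
Matched pairs: 3; unmatched a rows kept: 7.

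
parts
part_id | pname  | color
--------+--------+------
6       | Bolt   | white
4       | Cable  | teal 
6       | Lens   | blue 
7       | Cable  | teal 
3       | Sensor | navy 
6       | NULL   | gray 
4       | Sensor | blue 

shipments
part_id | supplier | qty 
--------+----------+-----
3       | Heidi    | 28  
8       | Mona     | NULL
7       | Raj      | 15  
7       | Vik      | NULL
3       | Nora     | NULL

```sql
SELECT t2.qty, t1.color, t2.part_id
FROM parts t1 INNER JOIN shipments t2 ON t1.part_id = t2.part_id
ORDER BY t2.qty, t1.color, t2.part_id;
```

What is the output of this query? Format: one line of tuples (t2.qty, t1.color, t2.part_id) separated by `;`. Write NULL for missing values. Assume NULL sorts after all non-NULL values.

(15, teal, 7); (28, navy, 3); (NULL, navy, 3); (NULL, teal, 7)

INNER JOIN keeps only pairs where the ON condition holds.
Matching on t1.part_id = t2.part_id.
- t1 (part_id=6) has no partner → excluded.
- t1 (part_id=4) has no partner → excluded.
- t1 (part_id=6) has no partner → excluded.
- t1 (part_id=7) pairs with 2 row(s) of t2.
- t1 (part_id=3) pairs with 2 row(s) of t2.
- t1 (part_id=6) has no partner → excluded.
- t1 (part_id=4) has no partner → excluded.
After projecting and ordering:
t2.qty | t1.color | t2.part_id
15 | teal | 7
28 | navy | 3
NULL | navy | 3
NULL | teal | 7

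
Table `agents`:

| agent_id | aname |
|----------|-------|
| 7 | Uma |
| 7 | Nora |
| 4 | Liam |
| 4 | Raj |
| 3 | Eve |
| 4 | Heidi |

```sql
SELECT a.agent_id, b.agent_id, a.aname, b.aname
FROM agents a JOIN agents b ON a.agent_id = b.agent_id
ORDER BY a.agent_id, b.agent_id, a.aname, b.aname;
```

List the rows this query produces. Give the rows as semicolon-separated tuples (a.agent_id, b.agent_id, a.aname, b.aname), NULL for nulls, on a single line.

INNER JOIN keeps only pairs where the ON condition holds.
Matching on a.agent_id = b.agent_id.
Matched pairs: 14.

(3, 3, Eve, Eve); (4, 4, Heidi, Heidi); (4, 4, Heidi, Liam); (4, 4, Heidi, Raj); (4, 4, Liam, Heidi); (4, 4, Liam, Liam); (4, 4, Liam, Raj); (4, 4, Raj, Heidi); (4, 4, Raj, Liam); (4, 4, Raj, Raj); (7, 7, Nora, Nora); (7, 7, Nora, Uma); (7, 7, Uma, Nora); (7, 7, Uma, Uma)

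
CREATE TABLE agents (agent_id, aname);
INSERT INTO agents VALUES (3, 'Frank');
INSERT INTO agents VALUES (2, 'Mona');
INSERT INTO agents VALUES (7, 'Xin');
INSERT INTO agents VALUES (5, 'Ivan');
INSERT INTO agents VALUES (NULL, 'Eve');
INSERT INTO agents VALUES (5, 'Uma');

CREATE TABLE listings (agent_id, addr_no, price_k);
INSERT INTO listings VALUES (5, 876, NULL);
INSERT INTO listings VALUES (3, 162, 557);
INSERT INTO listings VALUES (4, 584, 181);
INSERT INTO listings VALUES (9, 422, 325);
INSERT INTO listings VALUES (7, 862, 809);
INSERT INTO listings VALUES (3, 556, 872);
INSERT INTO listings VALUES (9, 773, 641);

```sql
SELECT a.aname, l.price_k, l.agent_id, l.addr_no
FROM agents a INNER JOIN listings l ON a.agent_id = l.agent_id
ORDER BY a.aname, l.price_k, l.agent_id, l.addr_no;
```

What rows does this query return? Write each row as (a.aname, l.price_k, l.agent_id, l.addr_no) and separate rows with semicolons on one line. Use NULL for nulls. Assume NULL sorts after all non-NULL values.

INNER JOIN keeps only pairs where the ON condition holds.
Matching on a.agent_id = l.agent_id. A NULL in a compared column never satisfies the condition.
- a (agent_id=3) pairs with 2 row(s) of l.
- a (agent_id=2) has no partner → excluded.
- a (agent_id=7) pairs with 1 row(s) of l.
- a (agent_id=5) pairs with 1 row(s) of l.
- a (agent_id=NULL) has no partner → excluded.
- a (agent_id=5) pairs with 1 row(s) of l.
After projecting and ordering:
a.aname | l.price_k | l.agent_id | l.addr_no
Frank | 557 | 3 | 162
Frank | 872 | 3 | 556
Ivan | NULL | 5 | 876
Uma | NULL | 5 | 876
Xin | 809 | 7 | 862

(Frank, 557, 3, 162); (Frank, 872, 3, 556); (Ivan, NULL, 5, 876); (Uma, NULL, 5, 876); (Xin, 809, 7, 862)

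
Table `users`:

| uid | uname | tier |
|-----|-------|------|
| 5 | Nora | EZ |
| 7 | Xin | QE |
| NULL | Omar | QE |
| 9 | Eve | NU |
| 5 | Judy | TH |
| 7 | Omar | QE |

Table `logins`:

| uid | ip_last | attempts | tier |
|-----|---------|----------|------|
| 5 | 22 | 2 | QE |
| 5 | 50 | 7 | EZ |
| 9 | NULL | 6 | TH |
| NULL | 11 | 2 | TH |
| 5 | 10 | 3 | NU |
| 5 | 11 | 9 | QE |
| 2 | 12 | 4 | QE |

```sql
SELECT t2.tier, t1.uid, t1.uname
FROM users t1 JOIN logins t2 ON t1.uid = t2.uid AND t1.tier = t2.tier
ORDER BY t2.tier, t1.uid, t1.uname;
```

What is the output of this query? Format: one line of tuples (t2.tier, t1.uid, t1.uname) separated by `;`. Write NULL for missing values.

(EZ, 5, Nora)

INNER JOIN keeps only pairs where the ON condition holds.
Matching on t1.uid = t2.uid AND t1.tier = t2.tier. A NULL in a compared column never satisfies the condition.
Matched pairs: 1.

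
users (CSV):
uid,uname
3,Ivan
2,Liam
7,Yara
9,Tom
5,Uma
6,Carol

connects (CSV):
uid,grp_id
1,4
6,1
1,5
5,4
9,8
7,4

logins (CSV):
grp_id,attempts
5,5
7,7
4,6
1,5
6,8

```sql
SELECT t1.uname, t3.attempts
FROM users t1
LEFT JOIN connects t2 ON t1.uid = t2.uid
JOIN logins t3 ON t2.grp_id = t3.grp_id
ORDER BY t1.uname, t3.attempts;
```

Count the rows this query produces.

3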